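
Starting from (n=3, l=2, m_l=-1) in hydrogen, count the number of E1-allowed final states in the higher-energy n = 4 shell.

E1 requires Δl = ±1, so l_f ∈ {1, 3}; with 0 ≤ l_f ≤ n_f−1 = 3, the allowed l_f values are {1, 3}.
For l_f = 1: m_f ∈ {m_i−1, m_i, m_i+1} ∩ [−1, 1] = {-1, 0} → 2 states.
For l_f = 3: m_f ∈ {m_i−1, m_i, m_i+1} ∩ [−3, 3] = {-2, -1, 0} → 3 states.
Total: 5.

5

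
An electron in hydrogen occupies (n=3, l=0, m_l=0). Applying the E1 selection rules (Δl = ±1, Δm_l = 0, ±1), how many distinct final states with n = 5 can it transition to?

E1 requires Δl = ±1, so l_f ∈ {-1, 1}; with 0 ≤ l_f ≤ n_f−1 = 4, the allowed l_f values are {1}.
For l_f = 1: m_f ∈ {m_i−1, m_i, m_i+1} ∩ [−1, 1] = {-1, 0, 1} → 3 states.
Total: 3.

3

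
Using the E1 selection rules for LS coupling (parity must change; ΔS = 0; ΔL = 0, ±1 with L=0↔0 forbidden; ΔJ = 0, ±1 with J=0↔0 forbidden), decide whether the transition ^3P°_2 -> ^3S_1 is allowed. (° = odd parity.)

Initial level: S=1, L=1, J=2, parity odd. Final level: S=1, L=0, J=1, parity even.
Parity must change: odd → even — passes.
ΔS = 0: S: 1 → 1 — passes.
ΔL = 0, ±1 (not L=0↔0): L: 1 → 0, ΔL = -1 — passes.
ΔJ = 0, ±1 (not J=0↔0): J: 2 → 1, ΔJ = -1 — passes.
All four E1 rules are satisfied.

allowed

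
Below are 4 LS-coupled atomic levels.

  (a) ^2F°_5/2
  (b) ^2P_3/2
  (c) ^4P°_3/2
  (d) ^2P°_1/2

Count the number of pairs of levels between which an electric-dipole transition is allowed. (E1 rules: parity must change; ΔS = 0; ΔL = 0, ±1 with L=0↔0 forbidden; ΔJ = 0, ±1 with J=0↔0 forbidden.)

(a)–(b): forbidden (ΔL).
(a)–(c): forbidden (parity, ΔS, ΔL).
(a)–(d): forbidden (parity, ΔL, ΔJ).
(b)–(c): forbidden (ΔS).
(b)–(d): allowed.
(c)–(d): forbidden (parity, ΔS).
Allowed pairs: 1 of 6.

1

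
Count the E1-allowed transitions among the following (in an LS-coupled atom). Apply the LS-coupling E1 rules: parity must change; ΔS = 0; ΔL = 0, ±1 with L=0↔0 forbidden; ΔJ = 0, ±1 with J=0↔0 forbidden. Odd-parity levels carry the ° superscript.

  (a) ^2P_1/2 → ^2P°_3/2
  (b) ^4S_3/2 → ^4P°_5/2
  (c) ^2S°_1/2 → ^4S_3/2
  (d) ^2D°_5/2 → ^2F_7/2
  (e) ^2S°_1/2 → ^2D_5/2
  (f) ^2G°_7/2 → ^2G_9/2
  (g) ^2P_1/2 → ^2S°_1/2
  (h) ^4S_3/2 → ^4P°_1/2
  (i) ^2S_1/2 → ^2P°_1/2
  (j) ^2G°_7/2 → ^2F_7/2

(a) allowed
(b) allowed
(c) forbidden (ΔS, ΔL fail)
(d) allowed
(e) forbidden (ΔL, ΔJ fail)
(f) allowed
(g) allowed
(h) allowed
(i) allowed
(j) allowed
Total allowed: 8 of 10.

8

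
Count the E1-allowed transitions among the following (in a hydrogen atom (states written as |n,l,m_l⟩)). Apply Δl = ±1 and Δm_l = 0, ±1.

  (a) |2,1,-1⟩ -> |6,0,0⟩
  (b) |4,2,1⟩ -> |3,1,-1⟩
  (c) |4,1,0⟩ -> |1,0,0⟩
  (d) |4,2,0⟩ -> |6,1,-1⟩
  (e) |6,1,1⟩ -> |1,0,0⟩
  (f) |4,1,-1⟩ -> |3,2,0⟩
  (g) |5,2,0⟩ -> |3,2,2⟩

(a) allowed
(b) forbidden — Δm_l = -2 (E1 requires Δm_l = 0, ±1)
(c) allowed
(d) allowed
(e) allowed
(f) allowed
(g) forbidden — Δl = +0 (E1 requires Δl = ±1); Δm_l = +2 (E1 requires Δm_l = 0, ±1)
Total allowed: 5 of 7.

5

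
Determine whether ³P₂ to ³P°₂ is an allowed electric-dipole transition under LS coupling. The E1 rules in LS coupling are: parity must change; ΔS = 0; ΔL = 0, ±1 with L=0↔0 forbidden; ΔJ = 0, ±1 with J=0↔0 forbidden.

allowed

Reading off the term symbols: S 1→1, L 1→1, J 2→2, parity even→odd.
Parity must change: even → odd — passes.
ΔS = 0: S: 1 → 1 — passes.
ΔL = 0, ±1 (not L=0↔0): L: 1 → 1, ΔL = +0 — passes.
ΔJ = 0, ±1 (not J=0↔0): J: 2 → 2, ΔJ = +0 — passes.
All four E1 rules are satisfied.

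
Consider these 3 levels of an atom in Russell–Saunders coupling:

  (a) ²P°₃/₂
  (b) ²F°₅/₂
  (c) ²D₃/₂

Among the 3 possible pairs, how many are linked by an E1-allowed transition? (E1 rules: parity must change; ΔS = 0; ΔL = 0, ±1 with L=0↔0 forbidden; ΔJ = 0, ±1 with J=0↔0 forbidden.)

2

(a)–(b): forbidden (parity, ΔL).
(a)–(c): allowed.
(b)–(c): allowed.
Allowed pairs: 2 of 3.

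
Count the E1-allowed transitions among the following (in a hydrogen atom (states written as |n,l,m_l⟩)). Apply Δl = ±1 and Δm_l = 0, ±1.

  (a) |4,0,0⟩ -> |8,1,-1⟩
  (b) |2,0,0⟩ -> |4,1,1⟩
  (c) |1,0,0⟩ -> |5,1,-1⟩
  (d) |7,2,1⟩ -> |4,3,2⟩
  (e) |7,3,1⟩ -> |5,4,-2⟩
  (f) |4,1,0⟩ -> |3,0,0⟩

(a) allowed
(b) allowed
(c) allowed
(d) allowed
(e) forbidden — Δm_l = -3 (E1 requires Δm_l = 0, ±1)
(f) allowed
Total allowed: 5 of 6.

5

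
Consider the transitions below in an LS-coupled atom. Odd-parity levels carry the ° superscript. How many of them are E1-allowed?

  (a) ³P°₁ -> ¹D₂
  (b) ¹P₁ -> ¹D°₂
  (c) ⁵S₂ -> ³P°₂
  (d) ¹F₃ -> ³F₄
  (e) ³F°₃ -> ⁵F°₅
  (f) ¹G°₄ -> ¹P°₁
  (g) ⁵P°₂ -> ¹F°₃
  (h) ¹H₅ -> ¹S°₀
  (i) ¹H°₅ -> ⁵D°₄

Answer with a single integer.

1

(a) forbidden (ΔS fails)
(b) allowed
(c) forbidden (ΔS fails)
(d) forbidden (parity, ΔS fail)
(e) forbidden (parity, ΔS, ΔJ fail)
(f) forbidden (parity, ΔL, ΔJ fail)
(g) forbidden (parity, ΔS, ΔL fail)
(h) forbidden (ΔL, ΔJ fail)
(i) forbidden (parity, ΔS, ΔL fail)
Total allowed: 1 of 9.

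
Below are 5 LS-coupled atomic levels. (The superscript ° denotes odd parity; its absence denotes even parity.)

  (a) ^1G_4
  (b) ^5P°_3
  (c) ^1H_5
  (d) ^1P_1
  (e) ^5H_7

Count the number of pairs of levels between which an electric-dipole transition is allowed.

(a)–(b): forbidden (ΔS, ΔL).
(a)–(c): forbidden (parity).
(a)–(d): forbidden (parity, ΔL, ΔJ).
(a)–(e): forbidden (parity, ΔS, ΔJ).
(b)–(c): forbidden (ΔS, ΔL, ΔJ).
(b)–(d): forbidden (ΔS, ΔJ).
(b)–(e): forbidden (ΔL, ΔJ).
(c)–(d): forbidden (parity, ΔL, ΔJ).
(c)–(e): forbidden (parity, ΔS, ΔJ).
(d)–(e): forbidden (parity, ΔS, ΔL, ΔJ).
Allowed pairs: 0 of 10.

0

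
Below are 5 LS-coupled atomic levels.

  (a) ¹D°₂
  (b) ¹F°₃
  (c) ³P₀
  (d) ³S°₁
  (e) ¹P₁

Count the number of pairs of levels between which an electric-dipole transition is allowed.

2

(a)–(b): forbidden (parity).
(a)–(c): forbidden (ΔS, ΔJ).
(a)–(d): forbidden (parity, ΔS, ΔL).
(a)–(e): allowed.
(b)–(c): forbidden (ΔS, ΔL, ΔJ).
(b)–(d): forbidden (parity, ΔS, ΔL, ΔJ).
(b)–(e): forbidden (ΔL, ΔJ).
(c)–(d): allowed.
(c)–(e): forbidden (parity, ΔS).
(d)–(e): forbidden (ΔS).
Allowed pairs: 2 of 10.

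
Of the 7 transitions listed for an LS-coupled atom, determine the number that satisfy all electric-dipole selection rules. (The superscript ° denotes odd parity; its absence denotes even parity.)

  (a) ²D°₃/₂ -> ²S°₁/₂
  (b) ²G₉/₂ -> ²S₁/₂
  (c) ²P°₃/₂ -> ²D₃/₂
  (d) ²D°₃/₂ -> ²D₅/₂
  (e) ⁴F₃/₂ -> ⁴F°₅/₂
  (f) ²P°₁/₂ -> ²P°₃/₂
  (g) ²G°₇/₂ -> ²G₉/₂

(a) forbidden (parity, ΔL fail)
(b) forbidden (parity, ΔL, ΔJ fail)
(c) allowed
(d) allowed
(e) allowed
(f) forbidden (parity fails)
(g) allowed
Total allowed: 4 of 7.

4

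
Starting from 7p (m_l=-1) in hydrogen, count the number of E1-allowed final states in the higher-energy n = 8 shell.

E1 requires Δl = ±1, so l_f ∈ {0, 2}; with 0 ≤ l_f ≤ n_f−1 = 7, the allowed l_f values are {0, 2}.
For l_f = 0: m_f ∈ {m_i−1, m_i, m_i+1} ∩ [−0, 0] = {0} → 1 state.
For l_f = 2: m_f ∈ {m_i−1, m_i, m_i+1} ∩ [−2, 2] = {-2, -1, 0} → 3 states.
Total: 4.

4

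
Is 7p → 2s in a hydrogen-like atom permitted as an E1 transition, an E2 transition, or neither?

Δl = 0 − 1 = -1; l_i + l_f = 1.
E1 (Δl = ±1): satisfied.
E2 (Δl = 0,±2, l_i+l_f ≥ 2): not satisfied.

E1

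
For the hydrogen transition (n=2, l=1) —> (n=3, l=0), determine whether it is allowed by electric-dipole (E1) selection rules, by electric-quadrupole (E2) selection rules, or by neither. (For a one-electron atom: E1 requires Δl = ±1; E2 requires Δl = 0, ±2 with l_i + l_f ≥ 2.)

Δl = 0 − 1 = -1; l_i + l_f = 1.
E1 (Δl = ±1): satisfied.
E2 (Δl = 0,±2, l_i+l_f ≥ 2): not satisfied.

E1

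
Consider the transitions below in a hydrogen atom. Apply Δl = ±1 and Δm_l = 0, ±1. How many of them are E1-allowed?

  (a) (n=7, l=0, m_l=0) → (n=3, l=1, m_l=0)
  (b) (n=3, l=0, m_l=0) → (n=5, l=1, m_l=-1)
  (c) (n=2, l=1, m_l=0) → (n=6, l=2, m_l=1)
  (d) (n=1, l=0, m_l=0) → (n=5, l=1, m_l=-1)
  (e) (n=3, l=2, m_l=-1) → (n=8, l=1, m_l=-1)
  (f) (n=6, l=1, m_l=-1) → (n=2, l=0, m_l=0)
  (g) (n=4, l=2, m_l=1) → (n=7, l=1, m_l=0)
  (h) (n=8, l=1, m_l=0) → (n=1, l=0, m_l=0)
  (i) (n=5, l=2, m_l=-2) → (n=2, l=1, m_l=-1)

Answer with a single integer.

9

(a) allowed
(b) allowed
(c) allowed
(d) allowed
(e) allowed
(f) allowed
(g) allowed
(h) allowed
(i) allowed
Total allowed: 9 of 9.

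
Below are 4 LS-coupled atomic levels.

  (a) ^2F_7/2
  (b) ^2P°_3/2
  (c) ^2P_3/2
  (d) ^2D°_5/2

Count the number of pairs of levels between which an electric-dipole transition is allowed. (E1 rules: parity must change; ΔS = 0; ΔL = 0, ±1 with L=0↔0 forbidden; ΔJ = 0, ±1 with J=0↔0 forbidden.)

3

(a)–(b): forbidden (ΔL, ΔJ).
(a)–(c): forbidden (parity, ΔL, ΔJ).
(a)–(d): allowed.
(b)–(c): allowed.
(b)–(d): forbidden (parity).
(c)–(d): allowed.
Allowed pairs: 3 of 6.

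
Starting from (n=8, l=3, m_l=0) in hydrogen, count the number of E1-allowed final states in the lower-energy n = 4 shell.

E1 requires Δl = ±1, so l_f ∈ {2, 4}; with 0 ≤ l_f ≤ n_f−1 = 3, the allowed l_f values are {2}.
For l_f = 2: m_f ∈ {m_i−1, m_i, m_i+1} ∩ [−2, 2] = {-1, 0, 1} → 3 states.
Total: 3.

3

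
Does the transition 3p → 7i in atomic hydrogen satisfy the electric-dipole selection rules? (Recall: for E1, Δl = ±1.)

Δl = 6 − 1 = +5; the E1 rule Δl = ±1 is fails.
The transition is electric-dipole forbidden.

forbidden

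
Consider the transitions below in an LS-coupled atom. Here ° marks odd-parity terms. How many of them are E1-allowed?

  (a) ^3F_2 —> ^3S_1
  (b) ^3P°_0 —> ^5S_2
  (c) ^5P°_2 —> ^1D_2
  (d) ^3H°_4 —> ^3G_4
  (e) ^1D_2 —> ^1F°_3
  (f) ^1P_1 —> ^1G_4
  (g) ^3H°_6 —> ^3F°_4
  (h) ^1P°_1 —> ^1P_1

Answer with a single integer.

3

(a) forbidden (parity, ΔL fail)
(b) forbidden (ΔS, ΔJ fail)
(c) forbidden (ΔS fails)
(d) allowed
(e) allowed
(f) forbidden (parity, ΔL, ΔJ fail)
(g) forbidden (parity, ΔL, ΔJ fail)
(h) allowed
Total allowed: 3 of 8.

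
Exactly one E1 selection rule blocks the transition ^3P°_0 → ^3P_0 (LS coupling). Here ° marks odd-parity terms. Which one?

the J=0 ↔ J=0 exclusion

Initial level: S=1, L=1, J=0, parity odd. Final level: S=1, L=1, J=0, parity even.
ΔS = 0: S: 1 → 1 — ✓.
Parity must change: odd → even — ✓.
ΔJ = 0, ±1 (not J=0↔0): J: 0 → 0, ΔJ = +0 — ✗.
ΔL = 0, ±1 (not L=0↔0): L: 1 → 1, ΔL = +0 — ✓.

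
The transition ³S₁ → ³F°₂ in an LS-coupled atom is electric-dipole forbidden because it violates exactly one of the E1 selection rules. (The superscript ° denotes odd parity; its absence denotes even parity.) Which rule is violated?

Reading off the term symbols: S 1→1, L 0→3, J 1→2, parity even→odd.
Parity must change: even → odd — passes.
ΔS = 0: S: 1 → 1 — passes.
ΔL = 0, ±1 (not L=0↔0): L: 0 → 3, ΔL = +3 — fails.
ΔJ = 0, ±1 (not J=0↔0): J: 1 → 2, ΔJ = +1 — passes.

the ΔL = 0, ±1 rule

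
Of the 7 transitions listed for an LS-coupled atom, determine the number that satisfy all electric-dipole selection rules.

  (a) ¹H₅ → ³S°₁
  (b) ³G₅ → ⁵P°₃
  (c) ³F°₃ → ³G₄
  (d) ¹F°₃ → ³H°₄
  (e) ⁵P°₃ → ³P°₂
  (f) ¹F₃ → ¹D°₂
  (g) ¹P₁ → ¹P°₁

3

(a) forbidden (ΔS, ΔL, ΔJ fail)
(b) forbidden (ΔS, ΔL, ΔJ fail)
(c) allowed
(d) forbidden (parity, ΔS, ΔL fail)
(e) forbidden (parity, ΔS fail)
(f) allowed
(g) allowed
Total allowed: 3 of 7.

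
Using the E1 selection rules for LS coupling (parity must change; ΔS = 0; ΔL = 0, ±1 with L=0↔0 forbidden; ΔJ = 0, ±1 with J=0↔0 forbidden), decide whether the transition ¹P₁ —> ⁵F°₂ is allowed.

forbidden

Initial level: S=0, L=1, J=1, parity even. Final level: S=2, L=3, J=2, parity odd.
Parity must change: even → odd — ✓.
ΔS = 0: S: 0 → 2 — ✗.
ΔL = 0, ±1 (not L=0↔0): L: 1 → 3, ΔL = +2 — ✗.
ΔJ = 0, ±1 (not J=0↔0): J: 1 → 2, ΔJ = +1 — ✓.
Rule(s) violated: ΔS, ΔL.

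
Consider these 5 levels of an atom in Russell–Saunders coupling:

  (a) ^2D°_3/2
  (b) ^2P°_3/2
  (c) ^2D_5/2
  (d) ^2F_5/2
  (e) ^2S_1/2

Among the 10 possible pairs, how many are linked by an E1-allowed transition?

(a)–(b): forbidden (parity).
(a)–(c): allowed.
(a)–(d): allowed.
(a)–(e): forbidden (ΔL).
(b)–(c): allowed.
(b)–(d): forbidden (ΔL).
(b)–(e): allowed.
(c)–(d): forbidden (parity).
(c)–(e): forbidden (parity, ΔL, ΔJ).
(d)–(e): forbidden (parity, ΔL, ΔJ).
Allowed pairs: 4 of 10.

4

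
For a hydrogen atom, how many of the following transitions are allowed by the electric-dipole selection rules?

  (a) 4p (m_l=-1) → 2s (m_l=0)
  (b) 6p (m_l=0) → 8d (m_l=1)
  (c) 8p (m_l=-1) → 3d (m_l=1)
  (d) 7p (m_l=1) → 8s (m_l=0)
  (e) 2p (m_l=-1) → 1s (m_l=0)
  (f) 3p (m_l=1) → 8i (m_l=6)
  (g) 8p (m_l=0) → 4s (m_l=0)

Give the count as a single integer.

5

(a) allowed
(b) allowed
(c) forbidden — Δm_l = +2 (E1 requires Δm_l = 0, ±1)
(d) allowed
(e) allowed
(f) forbidden — Δl = +5 (E1 requires Δl = ±1); Δm_l = +5 (E1 requires Δm_l = 0, ±1)
(g) allowed
Total allowed: 5 of 7.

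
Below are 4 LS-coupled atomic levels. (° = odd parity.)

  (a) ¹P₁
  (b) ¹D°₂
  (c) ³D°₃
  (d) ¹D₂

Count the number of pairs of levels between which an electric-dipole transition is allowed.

(a)–(b): allowed.
(a)–(c): forbidden (ΔS, ΔJ).
(a)–(d): forbidden (parity).
(b)–(c): forbidden (parity, ΔS).
(b)–(d): allowed.
(c)–(d): forbidden (ΔS).
Allowed pairs: 2 of 6.

2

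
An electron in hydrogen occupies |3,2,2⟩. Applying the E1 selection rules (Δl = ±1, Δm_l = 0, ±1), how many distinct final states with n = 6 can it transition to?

E1 requires Δl = ±1, so l_f ∈ {1, 3}; with 0 ≤ l_f ≤ n_f−1 = 5, the allowed l_f values are {1, 3}.
For l_f = 1: m_f ∈ {m_i−1, m_i, m_i+1} ∩ [−1, 1] = {1} → 1 state.
For l_f = 3: m_f ∈ {m_i−1, m_i, m_i+1} ∩ [−3, 3] = {1, 2, 3} → 3 states.
Total: 4.

4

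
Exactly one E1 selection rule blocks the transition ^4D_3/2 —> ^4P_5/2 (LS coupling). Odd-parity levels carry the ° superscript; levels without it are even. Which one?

parity

ΔJ = 0, ±1 (not J=0↔0): J: 3/2 → 5/2, ΔJ = +1 — passes.
ΔS = 0: S: 3/2 → 3/2 — passes.
ΔL = 0, ±1 (not L=0↔0): L: 2 → 1, ΔL = -1 — passes.
Parity must change: even → even — fails.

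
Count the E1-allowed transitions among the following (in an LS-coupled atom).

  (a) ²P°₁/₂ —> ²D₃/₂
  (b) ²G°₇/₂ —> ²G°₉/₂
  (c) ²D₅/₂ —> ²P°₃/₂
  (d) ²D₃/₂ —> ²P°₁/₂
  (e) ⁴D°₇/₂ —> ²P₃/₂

(a) allowed
(b) forbidden (parity fails)
(c) allowed
(d) allowed
(e) forbidden (ΔS, ΔJ fail)
Total allowed: 3 of 5.

3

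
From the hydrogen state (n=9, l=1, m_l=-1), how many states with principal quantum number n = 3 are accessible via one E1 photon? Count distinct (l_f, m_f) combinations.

4

E1 requires Δl = ±1, so l_f ∈ {0, 2}; with 0 ≤ l_f ≤ n_f−1 = 2, the allowed l_f values are {0, 2}.
For l_f = 0: m_f ∈ {m_i−1, m_i, m_i+1} ∩ [−0, 0] = {0} → 1 state.
For l_f = 2: m_f ∈ {m_i−1, m_i, m_i+1} ∩ [−2, 2] = {-2, -1, 0} → 3 states.
Total: 4.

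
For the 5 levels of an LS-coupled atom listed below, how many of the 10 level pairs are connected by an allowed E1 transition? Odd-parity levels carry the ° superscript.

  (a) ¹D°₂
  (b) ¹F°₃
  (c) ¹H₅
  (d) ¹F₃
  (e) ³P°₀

(a)–(b): forbidden (parity).
(a)–(c): forbidden (ΔL, ΔJ).
(a)–(d): allowed.
(a)–(e): forbidden (parity, ΔS, ΔJ).
(b)–(c): forbidden (ΔL, ΔJ).
(b)–(d): allowed.
(b)–(e): forbidden (parity, ΔS, ΔL, ΔJ).
(c)–(d): forbidden (parity, ΔL, ΔJ).
(c)–(e): forbidden (ΔS, ΔL, ΔJ).
(d)–(e): forbidden (ΔS, ΔL, ΔJ).
Allowed pairs: 2 of 10.

2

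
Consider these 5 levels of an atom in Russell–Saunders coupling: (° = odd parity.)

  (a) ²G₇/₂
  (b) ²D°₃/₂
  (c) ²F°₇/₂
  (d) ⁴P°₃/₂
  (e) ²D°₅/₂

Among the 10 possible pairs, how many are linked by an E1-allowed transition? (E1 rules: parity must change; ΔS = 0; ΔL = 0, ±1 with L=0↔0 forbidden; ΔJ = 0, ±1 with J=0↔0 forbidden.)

1

(a)–(b): forbidden (ΔL, ΔJ).
(a)–(c): allowed.
(a)–(d): forbidden (ΔS, ΔL, ΔJ).
(a)–(e): forbidden (ΔL).
(b)–(c): forbidden (parity, ΔJ).
(b)–(d): forbidden (parity, ΔS).
(b)–(e): forbidden (parity).
(c)–(d): forbidden (parity, ΔS, ΔL, ΔJ).
(c)–(e): forbidden (parity).
(d)–(e): forbidden (parity, ΔS).
Allowed pairs: 1 of 10.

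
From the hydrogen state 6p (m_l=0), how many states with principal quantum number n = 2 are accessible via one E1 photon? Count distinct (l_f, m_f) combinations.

E1 requires Δl = ±1, so l_f ∈ {0, 2}; with 0 ≤ l_f ≤ n_f−1 = 1, the allowed l_f values are {0}.
For l_f = 0: m_f ∈ {m_i−1, m_i, m_i+1} ∩ [−0, 0] = {0} → 1 state.
Total: 1.

1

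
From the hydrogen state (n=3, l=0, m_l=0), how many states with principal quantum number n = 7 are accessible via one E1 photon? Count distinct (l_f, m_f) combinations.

E1 requires Δl = ±1, so l_f ∈ {-1, 1}; with 0 ≤ l_f ≤ n_f−1 = 6, the allowed l_f values are {1}.
For l_f = 1: m_f ∈ {m_i−1, m_i, m_i+1} ∩ [−1, 1] = {-1, 0, 1} → 3 states.
Total: 3.

3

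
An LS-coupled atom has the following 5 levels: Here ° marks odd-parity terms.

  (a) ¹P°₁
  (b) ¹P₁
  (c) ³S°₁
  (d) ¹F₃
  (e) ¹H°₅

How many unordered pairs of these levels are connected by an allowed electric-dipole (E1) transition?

(a)–(b): allowed.
(a)–(c): forbidden (parity, ΔS).
(a)–(d): forbidden (ΔL, ΔJ).
(a)–(e): forbidden (parity, ΔL, ΔJ).
(b)–(c): forbidden (ΔS).
(b)–(d): forbidden (parity, ΔL, ΔJ).
(b)–(e): forbidden (ΔL, ΔJ).
(c)–(d): forbidden (ΔS, ΔL, ΔJ).
(c)–(e): forbidden (parity, ΔS, ΔL, ΔJ).
(d)–(e): forbidden (ΔL, ΔJ).
Allowed pairs: 1 of 10.

1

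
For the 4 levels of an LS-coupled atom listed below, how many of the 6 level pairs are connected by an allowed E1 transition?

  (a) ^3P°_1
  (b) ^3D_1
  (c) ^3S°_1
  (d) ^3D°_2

(a)–(b): allowed.
(a)–(c): forbidden (parity).
(a)–(d): forbidden (parity).
(b)–(c): forbidden (ΔL).
(b)–(d): allowed.
(c)–(d): forbidden (parity, ΔL).
Allowed pairs: 2 of 6.

2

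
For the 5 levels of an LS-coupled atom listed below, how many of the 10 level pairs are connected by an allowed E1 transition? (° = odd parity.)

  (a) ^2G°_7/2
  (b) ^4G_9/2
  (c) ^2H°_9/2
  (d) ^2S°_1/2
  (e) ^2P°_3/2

(a)–(b): forbidden (ΔS).
(a)–(c): forbidden (parity).
(a)–(d): forbidden (parity, ΔL, ΔJ).
(a)–(e): forbidden (parity, ΔL, ΔJ).
(b)–(c): forbidden (ΔS).
(b)–(d): forbidden (ΔS, ΔL, ΔJ).
(b)–(e): forbidden (ΔS, ΔL, ΔJ).
(c)–(d): forbidden (parity, ΔL, ΔJ).
(c)–(e): forbidden (parity, ΔL, ΔJ).
(d)–(e): forbidden (parity).
Allowed pairs: 0 of 10.

0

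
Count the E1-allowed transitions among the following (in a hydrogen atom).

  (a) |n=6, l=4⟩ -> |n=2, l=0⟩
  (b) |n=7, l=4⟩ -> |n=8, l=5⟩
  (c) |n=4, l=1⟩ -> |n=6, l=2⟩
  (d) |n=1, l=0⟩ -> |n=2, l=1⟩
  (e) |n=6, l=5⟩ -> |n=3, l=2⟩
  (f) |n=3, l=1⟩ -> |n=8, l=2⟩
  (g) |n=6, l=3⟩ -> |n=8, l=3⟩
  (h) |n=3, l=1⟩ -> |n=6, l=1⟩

(a) forbidden — Δl = -4 (E1 requires Δl = ±1)
(b) allowed
(c) allowed
(d) allowed
(e) forbidden — Δl = -3 (E1 requires Δl = ±1)
(f) allowed
(g) forbidden — Δl = +0 (E1 requires Δl = ±1)
(h) forbidden — Δl = +0 (E1 requires Δl = ±1)
Total allowed: 4 of 8.

4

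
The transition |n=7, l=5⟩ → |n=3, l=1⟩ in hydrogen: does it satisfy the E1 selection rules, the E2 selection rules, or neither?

neither

Δl = 1 − 5 = -4; l_i + l_f = 6.
E1 (Δl = ±1): not satisfied.
E2 (Δl = 0,±2, l_i+l_f ≥ 2): not satisfied.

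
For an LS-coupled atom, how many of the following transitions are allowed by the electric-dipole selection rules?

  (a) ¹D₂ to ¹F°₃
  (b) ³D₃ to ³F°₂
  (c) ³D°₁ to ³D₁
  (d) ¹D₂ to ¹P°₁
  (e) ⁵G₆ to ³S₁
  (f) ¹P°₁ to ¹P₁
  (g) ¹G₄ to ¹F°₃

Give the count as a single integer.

6

(a) allowed
(b) allowed
(c) allowed
(d) allowed
(e) forbidden (parity, ΔS, ΔL, ΔJ fail)
(f) allowed
(g) allowed
Total allowed: 6 of 7.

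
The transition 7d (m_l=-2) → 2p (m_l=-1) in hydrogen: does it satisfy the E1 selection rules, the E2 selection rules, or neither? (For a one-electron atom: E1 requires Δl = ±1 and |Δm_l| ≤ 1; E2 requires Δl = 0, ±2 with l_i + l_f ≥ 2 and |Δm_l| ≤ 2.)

E1

Δl = 1 − 2 = -1; l_i + l_f = 3.
Δm_l = +1.
E1 (Δl = ±1, |Δm_l| ≤ 1): satisfied.
E2 (Δl = 0,±2, l_i+l_f ≥ 2, |Δm_l| ≤ 2): not satisfied.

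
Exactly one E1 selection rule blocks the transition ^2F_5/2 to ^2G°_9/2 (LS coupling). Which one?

the ΔJ = 0, ±1 rule

Initial level: S=1/2, L=3, J=5/2, parity even. Final level: S=1/2, L=4, J=9/2, parity odd.
Parity must change: even → odd — ✓.
ΔS = 0: S: 1/2 → 1/2 — ✓.
ΔL = 0, ±1 (not L=0↔0): L: 3 → 4, ΔL = +1 — ✓.
ΔJ = 0, ±1 (not J=0↔0): J: 5/2 → 9/2, ΔJ = +2 — ✗.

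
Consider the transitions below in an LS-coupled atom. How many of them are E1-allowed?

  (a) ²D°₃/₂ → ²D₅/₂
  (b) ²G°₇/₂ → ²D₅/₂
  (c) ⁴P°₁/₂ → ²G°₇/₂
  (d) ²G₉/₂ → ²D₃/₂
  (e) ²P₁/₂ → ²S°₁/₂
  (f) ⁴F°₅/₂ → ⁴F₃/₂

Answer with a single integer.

3

(a) allowed
(b) forbidden (ΔL fails)
(c) forbidden (parity, ΔS, ΔL, ΔJ fail)
(d) forbidden (parity, ΔL, ΔJ fail)
(e) allowed
(f) allowed
Total allowed: 3 of 6.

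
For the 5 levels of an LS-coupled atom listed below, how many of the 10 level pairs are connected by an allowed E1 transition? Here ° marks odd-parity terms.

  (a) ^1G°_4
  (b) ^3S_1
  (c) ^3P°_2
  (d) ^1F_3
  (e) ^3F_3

2

(a)–(b): forbidden (ΔS, ΔL, ΔJ).
(a)–(c): forbidden (parity, ΔS, ΔL, ΔJ).
(a)–(d): allowed.
(a)–(e): forbidden (ΔS).
(b)–(c): allowed.
(b)–(d): forbidden (parity, ΔS, ΔL, ΔJ).
(b)–(e): forbidden (parity, ΔL, ΔJ).
(c)–(d): forbidden (ΔS, ΔL).
(c)–(e): forbidden (ΔL).
(d)–(e): forbidden (parity, ΔS).
Allowed pairs: 2 of 10.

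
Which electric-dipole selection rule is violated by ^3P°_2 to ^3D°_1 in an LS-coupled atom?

Initial level: S=1, L=1, J=2, parity odd. Final level: S=1, L=2, J=1, parity odd.
ΔS = 0: S: 1 → 1 — ok.
Parity must change: odd → odd — fails.
ΔL = 0, ±1 (not L=0↔0): L: 1 → 2, ΔL = +1 — ok.
ΔJ = 0, ±1 (not J=0↔0): J: 2 → 1, ΔJ = -1 — ok.

parity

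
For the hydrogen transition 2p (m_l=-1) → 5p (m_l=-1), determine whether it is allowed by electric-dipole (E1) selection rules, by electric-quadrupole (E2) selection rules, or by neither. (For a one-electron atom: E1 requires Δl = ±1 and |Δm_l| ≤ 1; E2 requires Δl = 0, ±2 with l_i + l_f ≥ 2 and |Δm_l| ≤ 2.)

Δl = 1 − 1 = +0; l_i + l_f = 2.
Δm_l = +0.
E1 (Δl = ±1, |Δm_l| ≤ 1): not satisfied.
E2 (Δl = 0,±2, l_i+l_f ≥ 2, |Δm_l| ≤ 2): satisfied.

E2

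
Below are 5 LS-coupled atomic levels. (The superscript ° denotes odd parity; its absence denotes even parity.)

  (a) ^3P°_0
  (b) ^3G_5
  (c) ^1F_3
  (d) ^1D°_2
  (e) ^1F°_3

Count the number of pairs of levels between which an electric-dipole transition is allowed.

2

(a)–(b): forbidden (ΔL, ΔJ).
(a)–(c): forbidden (ΔS, ΔL, ΔJ).
(a)–(d): forbidden (parity, ΔS, ΔJ).
(a)–(e): forbidden (parity, ΔS, ΔL, ΔJ).
(b)–(c): forbidden (parity, ΔS, ΔJ).
(b)–(d): forbidden (ΔS, ΔL, ΔJ).
(b)–(e): forbidden (ΔS, ΔJ).
(c)–(d): allowed.
(c)–(e): allowed.
(d)–(e): forbidden (parity).
Allowed pairs: 2 of 10.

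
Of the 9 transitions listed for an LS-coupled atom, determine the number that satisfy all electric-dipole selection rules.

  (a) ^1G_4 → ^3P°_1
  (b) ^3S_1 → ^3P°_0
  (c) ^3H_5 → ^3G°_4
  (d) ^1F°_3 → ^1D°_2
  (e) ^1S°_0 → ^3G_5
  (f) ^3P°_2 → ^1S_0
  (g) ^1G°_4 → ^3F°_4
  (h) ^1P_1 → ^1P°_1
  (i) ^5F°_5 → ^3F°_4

(a) forbidden (ΔS, ΔL, ΔJ fail)
(b) allowed
(c) allowed
(d) forbidden (parity fails)
(e) forbidden (ΔS, ΔL, ΔJ fail)
(f) forbidden (ΔS, ΔJ fail)
(g) forbidden (parity, ΔS fail)
(h) allowed
(i) forbidden (parity, ΔS fail)
Total allowed: 3 of 9.

3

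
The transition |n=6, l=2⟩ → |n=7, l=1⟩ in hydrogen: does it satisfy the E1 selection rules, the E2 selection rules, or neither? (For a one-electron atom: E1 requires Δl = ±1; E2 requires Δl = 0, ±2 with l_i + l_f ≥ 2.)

E1

Δl = 1 − 2 = -1; l_i + l_f = 3.
E1 (Δl = ±1): satisfied.
E2 (Δl = 0,±2, l_i+l_f ≥ 2): not satisfied.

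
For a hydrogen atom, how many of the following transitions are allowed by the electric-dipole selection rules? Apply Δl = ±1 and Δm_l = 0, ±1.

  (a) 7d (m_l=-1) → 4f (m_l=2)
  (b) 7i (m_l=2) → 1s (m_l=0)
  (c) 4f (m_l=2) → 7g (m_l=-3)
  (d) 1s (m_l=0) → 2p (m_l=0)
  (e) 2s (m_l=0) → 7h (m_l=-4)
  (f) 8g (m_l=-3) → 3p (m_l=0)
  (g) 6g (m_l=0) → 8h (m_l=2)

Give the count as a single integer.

(a) forbidden — Δm_l = +3 (E1 requires Δm_l = 0, ±1)
(b) forbidden — Δl = -6 (E1 requires Δl = ±1); Δm_l = -2 (E1 requires Δm_l = 0, ±1)
(c) forbidden — Δm_l = -5 (E1 requires Δm_l = 0, ±1)
(d) allowed
(e) forbidden — Δl = +5 (E1 requires Δl = ±1); Δm_l = -4 (E1 requires Δm_l = 0, ±1)
(f) forbidden — Δl = -3 (E1 requires Δl = ±1); Δm_l = +3 (E1 requires Δm_l = 0, ±1)
(g) forbidden — Δm_l = +2 (E1 requires Δm_l = 0, ±1)
Total allowed: 1 of 7.

1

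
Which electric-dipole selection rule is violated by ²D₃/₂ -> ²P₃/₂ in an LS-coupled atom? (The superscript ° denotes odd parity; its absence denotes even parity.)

Initial level: S=1/2, L=2, J=3/2, parity even. Final level: S=1/2, L=1, J=3/2, parity even.
Parity must change: even → even — violated.
ΔS = 0: S: 1/2 → 1/2 — satisfied.
ΔL = 0, ±1 (not L=0↔0): L: 2 → 1, ΔL = -1 — satisfied.
ΔJ = 0, ±1 (not J=0↔0): J: 3/2 → 3/2, ΔJ = +0 — satisfied.

parity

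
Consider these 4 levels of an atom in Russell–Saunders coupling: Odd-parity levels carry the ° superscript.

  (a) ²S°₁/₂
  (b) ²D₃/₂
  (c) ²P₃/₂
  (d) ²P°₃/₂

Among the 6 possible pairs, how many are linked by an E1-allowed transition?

(a)–(b): forbidden (ΔL).
(a)–(c): allowed.
(a)–(d): forbidden (parity).
(b)–(c): forbidden (parity).
(b)–(d): allowed.
(c)–(d): allowed.
Allowed pairs: 3 of 6.

3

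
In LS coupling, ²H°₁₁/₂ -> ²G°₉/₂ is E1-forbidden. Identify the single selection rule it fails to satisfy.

parity

Reading off the term symbols: S 1/2→1/2, L 5→4, J 11/2→9/2, parity odd→odd.
Parity must change: odd → odd — fails.
ΔS = 0: S: 1/2 → 1/2 — ok.
ΔL = 0, ±1 (not L=0↔0): L: 5 → 4, ΔL = -1 — ok.
ΔJ = 0, ±1 (not J=0↔0): J: 11/2 → 9/2, ΔJ = -1 — ok.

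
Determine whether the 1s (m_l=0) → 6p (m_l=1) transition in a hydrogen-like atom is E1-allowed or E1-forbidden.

allowed

Δl = 1 − 0 = +1; the E1 rule Δl = ±1 is satisfied.
Δm_l = 1 − (0) = +1. E1 requires Δm_l = 0, ±1: satisfied.
All E1 selection rules are satisfied.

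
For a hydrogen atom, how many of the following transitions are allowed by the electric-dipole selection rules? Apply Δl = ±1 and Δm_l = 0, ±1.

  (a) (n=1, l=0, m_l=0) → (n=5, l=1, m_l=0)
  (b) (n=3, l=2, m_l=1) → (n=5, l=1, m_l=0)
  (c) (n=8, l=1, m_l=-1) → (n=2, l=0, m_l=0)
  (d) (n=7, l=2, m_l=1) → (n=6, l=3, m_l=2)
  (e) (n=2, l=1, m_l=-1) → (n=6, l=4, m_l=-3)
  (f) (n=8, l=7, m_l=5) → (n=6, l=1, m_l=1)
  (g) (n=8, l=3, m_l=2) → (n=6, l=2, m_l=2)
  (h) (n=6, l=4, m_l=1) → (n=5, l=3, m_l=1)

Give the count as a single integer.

6

(a) allowed
(b) allowed
(c) allowed
(d) allowed
(e) forbidden — Δl = +3 (E1 requires Δl = ±1); Δm_l = -2 (E1 requires Δm_l = 0, ±1)
(f) forbidden — Δl = -6 (E1 requires Δl = ±1); Δm_l = -4 (E1 requires Δm_l = 0, ±1)
(g) allowed
(h) allowed
Total allowed: 6 of 8.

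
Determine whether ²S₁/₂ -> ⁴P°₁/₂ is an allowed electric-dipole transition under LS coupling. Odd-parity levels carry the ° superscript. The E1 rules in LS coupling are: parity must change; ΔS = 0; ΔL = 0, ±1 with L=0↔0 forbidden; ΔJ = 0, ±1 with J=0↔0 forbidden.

forbidden

Initial level: S=1/2, L=0, J=1/2, parity even. Final level: S=3/2, L=1, J=1/2, parity odd.
Parity must change: even → odd — ✓.
ΔS = 0: S: 1/2 → 3/2 — ✗.
ΔL = 0, ±1 (not L=0↔0): L: 0 → 1, ΔL = +1 — ✓.
ΔJ = 0, ±1 (not J=0↔0): J: 1/2 → 1/2, ΔJ = +0 — ✓.
Rule(s) violated: ΔS.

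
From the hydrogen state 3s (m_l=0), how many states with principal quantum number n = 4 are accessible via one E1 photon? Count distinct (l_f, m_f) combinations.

E1 requires Δl = ±1, so l_f ∈ {-1, 1}; with 0 ≤ l_f ≤ n_f−1 = 3, the allowed l_f values are {1}.
For l_f = 1: m_f ∈ {m_i−1, m_i, m_i+1} ∩ [−1, 1] = {-1, 0, 1} → 3 states.
Total: 3.

3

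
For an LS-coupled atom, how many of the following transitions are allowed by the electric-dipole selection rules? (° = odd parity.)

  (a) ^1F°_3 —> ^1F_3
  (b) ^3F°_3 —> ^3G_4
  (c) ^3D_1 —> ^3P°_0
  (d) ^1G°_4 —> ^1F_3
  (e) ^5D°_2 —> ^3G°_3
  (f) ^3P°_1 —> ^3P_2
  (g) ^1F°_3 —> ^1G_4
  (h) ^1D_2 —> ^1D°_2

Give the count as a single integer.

7

(a) allowed
(b) allowed
(c) allowed
(d) allowed
(e) forbidden (parity, ΔS, ΔL fail)
(f) allowed
(g) allowed
(h) allowed
Total allowed: 7 of 8.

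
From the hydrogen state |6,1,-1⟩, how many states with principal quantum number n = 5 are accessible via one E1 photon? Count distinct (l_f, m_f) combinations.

4

E1 requires Δl = ±1, so l_f ∈ {0, 2}; with 0 ≤ l_f ≤ n_f−1 = 4, the allowed l_f values are {0, 2}.
For l_f = 0: m_f ∈ {m_i−1, m_i, m_i+1} ∩ [−0, 0] = {0} → 1 state.
For l_f = 2: m_f ∈ {m_i−1, m_i, m_i+1} ∩ [−2, 2] = {-2, -1, 0} → 3 states.
Total: 4.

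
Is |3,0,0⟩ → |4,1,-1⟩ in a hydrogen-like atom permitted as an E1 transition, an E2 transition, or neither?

Δl = 1 − 0 = +1; l_i + l_f = 1.
Δm_l = -1.
E1 (Δl = ±1, |Δm_l| ≤ 1): satisfied.
E2 (Δl = 0,±2, l_i+l_f ≥ 2, |Δm_l| ≤ 2): not satisfied.

E1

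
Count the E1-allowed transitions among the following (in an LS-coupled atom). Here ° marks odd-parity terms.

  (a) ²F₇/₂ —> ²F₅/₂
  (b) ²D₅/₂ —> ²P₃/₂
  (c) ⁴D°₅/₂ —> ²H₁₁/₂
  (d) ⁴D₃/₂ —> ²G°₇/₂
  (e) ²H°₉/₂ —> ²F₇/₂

0

(a) forbidden (parity fails)
(b) forbidden (parity fails)
(c) forbidden (ΔS, ΔL, ΔJ fail)
(d) forbidden (ΔS, ΔL, ΔJ fail)
(e) forbidden (ΔL fails)
Total allowed: 0 of 5.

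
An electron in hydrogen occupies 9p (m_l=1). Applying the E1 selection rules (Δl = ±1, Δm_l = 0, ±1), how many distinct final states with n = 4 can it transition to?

4

E1 requires Δl = ±1, so l_f ∈ {0, 2}; with 0 ≤ l_f ≤ n_f−1 = 3, the allowed l_f values are {0, 2}.
For l_f = 0: m_f ∈ {m_i−1, m_i, m_i+1} ∩ [−0, 0] = {0} → 1 state.
For l_f = 2: m_f ∈ {m_i−1, m_i, m_i+1} ∩ [−2, 2] = {0, 1, 2} → 3 states.
Total: 4.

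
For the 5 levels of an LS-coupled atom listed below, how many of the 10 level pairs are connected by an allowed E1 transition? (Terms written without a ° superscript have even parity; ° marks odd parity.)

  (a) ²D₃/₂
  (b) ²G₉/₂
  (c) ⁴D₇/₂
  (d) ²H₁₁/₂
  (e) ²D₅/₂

0

(a)–(b): forbidden (parity, ΔL, ΔJ).
(a)–(c): forbidden (parity, ΔS, ΔJ).
(a)–(d): forbidden (parity, ΔL, ΔJ).
(a)–(e): forbidden (parity).
(b)–(c): forbidden (parity, ΔS, ΔL).
(b)–(d): forbidden (parity).
(b)–(e): forbidden (parity, ΔL, ΔJ).
(c)–(d): forbidden (parity, ΔS, ΔL, ΔJ).
(c)–(e): forbidden (parity, ΔS).
(d)–(e): forbidden (parity, ΔL, ΔJ).
Allowed pairs: 0 of 10.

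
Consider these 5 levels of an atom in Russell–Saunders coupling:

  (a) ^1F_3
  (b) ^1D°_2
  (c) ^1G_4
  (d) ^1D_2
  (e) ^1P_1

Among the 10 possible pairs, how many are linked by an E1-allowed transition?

(a)–(b): allowed.
(a)–(c): forbidden (parity).
(a)–(d): forbidden (parity).
(a)–(e): forbidden (parity, ΔL, ΔJ).
(b)–(c): forbidden (ΔL, ΔJ).
(b)–(d): allowed.
(b)–(e): allowed.
(c)–(d): forbidden (parity, ΔL, ΔJ).
(c)–(e): forbidden (parity, ΔL, ΔJ).
(d)–(e): forbidden (parity).
Allowed pairs: 3 of 10.

3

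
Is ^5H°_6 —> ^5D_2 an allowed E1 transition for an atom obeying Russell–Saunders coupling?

forbidden

Parity must change: odd → even — ✓.
ΔS = 0: S: 2 → 2 — ✓.
ΔL = 0, ±1 (not L=0↔0): L: 5 → 2, ΔL = -3 — ✗.
ΔJ = 0, ±1 (not J=0↔0): J: 6 → 2, ΔJ = -4 — ✗.
Rule(s) violated: ΔL, ΔJ.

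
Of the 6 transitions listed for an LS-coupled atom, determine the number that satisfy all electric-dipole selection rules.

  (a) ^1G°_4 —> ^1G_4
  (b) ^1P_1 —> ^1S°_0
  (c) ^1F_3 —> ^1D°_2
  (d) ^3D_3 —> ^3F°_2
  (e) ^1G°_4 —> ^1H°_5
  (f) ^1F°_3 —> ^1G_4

(a) allowed
(b) allowed
(c) allowed
(d) allowed
(e) forbidden (parity fails)
(f) allowed
Total allowed: 5 of 6.

5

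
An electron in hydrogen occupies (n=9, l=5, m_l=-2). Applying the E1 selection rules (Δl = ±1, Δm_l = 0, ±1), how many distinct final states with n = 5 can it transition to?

3

E1 requires Δl = ±1, so l_f ∈ {4, 6}; with 0 ≤ l_f ≤ n_f−1 = 4, the allowed l_f values are {4}.
For l_f = 4: m_f ∈ {m_i−1, m_i, m_i+1} ∩ [−4, 4] = {-3, -2, -1} → 3 states.
Total: 3.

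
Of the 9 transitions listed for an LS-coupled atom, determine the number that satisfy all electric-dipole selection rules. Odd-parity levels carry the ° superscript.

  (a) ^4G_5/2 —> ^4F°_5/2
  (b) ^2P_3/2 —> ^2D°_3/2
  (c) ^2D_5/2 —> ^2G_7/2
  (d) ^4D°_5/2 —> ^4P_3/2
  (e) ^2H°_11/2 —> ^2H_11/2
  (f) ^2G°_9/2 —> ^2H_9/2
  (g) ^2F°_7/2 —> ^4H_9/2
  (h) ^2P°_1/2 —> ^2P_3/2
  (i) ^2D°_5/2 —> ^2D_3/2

7

(a) allowed
(b) allowed
(c) forbidden (parity, ΔL fail)
(d) allowed
(e) allowed
(f) allowed
(g) forbidden (ΔS, ΔL fail)
(h) allowed
(i) allowed
Total allowed: 7 of 9.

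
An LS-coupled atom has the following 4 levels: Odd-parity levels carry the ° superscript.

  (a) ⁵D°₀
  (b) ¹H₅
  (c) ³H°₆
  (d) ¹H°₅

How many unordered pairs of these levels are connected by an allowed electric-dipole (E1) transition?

(a)–(b): forbidden (ΔS, ΔL, ΔJ).
(a)–(c): forbidden (parity, ΔS, ΔL, ΔJ).
(a)–(d): forbidden (parity, ΔS, ΔL, ΔJ).
(b)–(c): forbidden (ΔS).
(b)–(d): allowed.
(c)–(d): forbidden (parity, ΔS).
Allowed pairs: 1 of 6.

1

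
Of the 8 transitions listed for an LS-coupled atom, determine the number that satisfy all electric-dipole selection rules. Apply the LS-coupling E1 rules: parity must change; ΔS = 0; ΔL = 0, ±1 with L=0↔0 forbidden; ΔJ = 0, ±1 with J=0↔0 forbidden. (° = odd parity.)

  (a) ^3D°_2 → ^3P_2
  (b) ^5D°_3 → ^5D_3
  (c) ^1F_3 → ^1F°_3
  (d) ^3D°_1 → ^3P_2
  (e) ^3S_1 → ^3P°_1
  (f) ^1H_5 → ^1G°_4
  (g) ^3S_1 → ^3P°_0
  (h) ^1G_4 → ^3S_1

7

(a) allowed
(b) allowed
(c) allowed
(d) allowed
(e) allowed
(f) allowed
(g) allowed
(h) forbidden (parity, ΔS, ΔL, ΔJ fail)
Total allowed: 7 of 8.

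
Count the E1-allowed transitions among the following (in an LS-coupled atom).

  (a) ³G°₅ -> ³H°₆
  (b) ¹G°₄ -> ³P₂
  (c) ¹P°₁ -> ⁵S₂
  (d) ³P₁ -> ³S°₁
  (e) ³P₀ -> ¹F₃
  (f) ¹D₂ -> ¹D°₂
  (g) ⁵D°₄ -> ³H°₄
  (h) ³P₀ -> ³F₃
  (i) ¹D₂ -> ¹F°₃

(a) forbidden (parity fails)
(b) forbidden (ΔS, ΔL, ΔJ fail)
(c) forbidden (ΔS fails)
(d) allowed
(e) forbidden (parity, ΔS, ΔL, ΔJ fail)
(f) allowed
(g) forbidden (parity, ΔS, ΔL fail)
(h) forbidden (parity, ΔL, ΔJ fail)
(i) allowed
Total allowed: 3 of 9.

3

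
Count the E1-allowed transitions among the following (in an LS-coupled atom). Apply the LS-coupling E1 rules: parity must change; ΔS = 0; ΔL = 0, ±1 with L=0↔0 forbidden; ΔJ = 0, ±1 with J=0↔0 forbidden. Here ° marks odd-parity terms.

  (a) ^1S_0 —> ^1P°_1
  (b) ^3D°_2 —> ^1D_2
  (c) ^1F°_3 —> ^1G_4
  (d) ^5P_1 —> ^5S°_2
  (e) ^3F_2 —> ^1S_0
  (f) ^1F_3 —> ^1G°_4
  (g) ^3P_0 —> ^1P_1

(a) allowed
(b) forbidden (ΔS fails)
(c) allowed
(d) allowed
(e) forbidden (parity, ΔS, ΔL, ΔJ fail)
(f) allowed
(g) forbidden (parity, ΔS fail)
Total allowed: 4 of 7.

4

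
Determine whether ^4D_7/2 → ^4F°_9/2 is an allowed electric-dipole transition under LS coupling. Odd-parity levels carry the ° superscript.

allowed

Reading off the term symbols: S 3/2→3/2, L 2→3, J 7/2→9/2, parity even→odd.
Parity must change: even → odd — ok.
ΔS = 0: S: 3/2 → 3/2 — ok.
ΔL = 0, ±1 (not L=0↔0): L: 2 → 3, ΔL = +1 — ok.
ΔJ = 0, ±1 (not J=0↔0): J: 7/2 → 9/2, ΔJ = +1 — ok.
All four E1 rules are satisfied.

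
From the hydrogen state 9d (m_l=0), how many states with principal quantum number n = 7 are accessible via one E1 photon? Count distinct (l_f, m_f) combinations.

E1 requires Δl = ±1, so l_f ∈ {1, 3}; with 0 ≤ l_f ≤ n_f−1 = 6, the allowed l_f values are {1, 3}.
For l_f = 1: m_f ∈ {m_i−1, m_i, m_i+1} ∩ [−1, 1] = {-1, 0, 1} → 3 states.
For l_f = 3: m_f ∈ {m_i−1, m_i, m_i+1} ∩ [−3, 3] = {-1, 0, 1} → 3 states.
Total: 6.

6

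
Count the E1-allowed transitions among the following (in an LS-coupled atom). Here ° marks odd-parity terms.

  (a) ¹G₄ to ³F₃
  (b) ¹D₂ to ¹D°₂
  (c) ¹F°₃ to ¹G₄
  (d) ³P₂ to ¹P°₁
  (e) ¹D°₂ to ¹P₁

(a) forbidden (parity, ΔS fail)
(b) allowed
(c) allowed
(d) forbidden (ΔS fails)
(e) allowed
Total allowed: 3 of 5.

3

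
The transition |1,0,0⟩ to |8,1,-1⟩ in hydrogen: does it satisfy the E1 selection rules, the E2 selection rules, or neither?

Δl = 1 − 0 = +1; l_i + l_f = 1.
Δm_l = -1.
E1 (Δl = ±1, |Δm_l| ≤ 1): satisfied.
E2 (Δl = 0,±2, l_i+l_f ≥ 2, |Δm_l| ≤ 2): not satisfied.

E1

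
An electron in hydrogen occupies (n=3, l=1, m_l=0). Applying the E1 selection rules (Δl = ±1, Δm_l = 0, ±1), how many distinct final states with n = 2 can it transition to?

E1 requires Δl = ±1, so l_f ∈ {0, 2}; with 0 ≤ l_f ≤ n_f−1 = 1, the allowed l_f values are {0}.
For l_f = 0: m_f ∈ {m_i−1, m_i, m_i+1} ∩ [−0, 0] = {0} → 1 state.
Total: 1.

1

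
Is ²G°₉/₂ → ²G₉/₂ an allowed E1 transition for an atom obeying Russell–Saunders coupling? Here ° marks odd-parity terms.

allowed

Parity must change: odd → even — ok.
ΔS = 0: S: 1/2 → 1/2 — ok.
ΔL = 0, ±1 (not L=0↔0): L: 4 → 4, ΔL = +0 — ok.
ΔJ = 0, ±1 (not J=0↔0): J: 9/2 → 9/2, ΔJ = +0 — ok.
All four E1 rules are satisfied.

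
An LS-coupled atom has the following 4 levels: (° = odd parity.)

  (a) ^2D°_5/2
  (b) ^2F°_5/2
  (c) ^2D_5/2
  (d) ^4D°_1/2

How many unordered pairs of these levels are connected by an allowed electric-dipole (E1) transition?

(a)–(b): forbidden (parity).
(a)–(c): allowed.
(a)–(d): forbidden (parity, ΔS, ΔJ).
(b)–(c): allowed.
(b)–(d): forbidden (parity, ΔS, ΔJ).
(c)–(d): forbidden (ΔS, ΔJ).
Allowed pairs: 2 of 6.

2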